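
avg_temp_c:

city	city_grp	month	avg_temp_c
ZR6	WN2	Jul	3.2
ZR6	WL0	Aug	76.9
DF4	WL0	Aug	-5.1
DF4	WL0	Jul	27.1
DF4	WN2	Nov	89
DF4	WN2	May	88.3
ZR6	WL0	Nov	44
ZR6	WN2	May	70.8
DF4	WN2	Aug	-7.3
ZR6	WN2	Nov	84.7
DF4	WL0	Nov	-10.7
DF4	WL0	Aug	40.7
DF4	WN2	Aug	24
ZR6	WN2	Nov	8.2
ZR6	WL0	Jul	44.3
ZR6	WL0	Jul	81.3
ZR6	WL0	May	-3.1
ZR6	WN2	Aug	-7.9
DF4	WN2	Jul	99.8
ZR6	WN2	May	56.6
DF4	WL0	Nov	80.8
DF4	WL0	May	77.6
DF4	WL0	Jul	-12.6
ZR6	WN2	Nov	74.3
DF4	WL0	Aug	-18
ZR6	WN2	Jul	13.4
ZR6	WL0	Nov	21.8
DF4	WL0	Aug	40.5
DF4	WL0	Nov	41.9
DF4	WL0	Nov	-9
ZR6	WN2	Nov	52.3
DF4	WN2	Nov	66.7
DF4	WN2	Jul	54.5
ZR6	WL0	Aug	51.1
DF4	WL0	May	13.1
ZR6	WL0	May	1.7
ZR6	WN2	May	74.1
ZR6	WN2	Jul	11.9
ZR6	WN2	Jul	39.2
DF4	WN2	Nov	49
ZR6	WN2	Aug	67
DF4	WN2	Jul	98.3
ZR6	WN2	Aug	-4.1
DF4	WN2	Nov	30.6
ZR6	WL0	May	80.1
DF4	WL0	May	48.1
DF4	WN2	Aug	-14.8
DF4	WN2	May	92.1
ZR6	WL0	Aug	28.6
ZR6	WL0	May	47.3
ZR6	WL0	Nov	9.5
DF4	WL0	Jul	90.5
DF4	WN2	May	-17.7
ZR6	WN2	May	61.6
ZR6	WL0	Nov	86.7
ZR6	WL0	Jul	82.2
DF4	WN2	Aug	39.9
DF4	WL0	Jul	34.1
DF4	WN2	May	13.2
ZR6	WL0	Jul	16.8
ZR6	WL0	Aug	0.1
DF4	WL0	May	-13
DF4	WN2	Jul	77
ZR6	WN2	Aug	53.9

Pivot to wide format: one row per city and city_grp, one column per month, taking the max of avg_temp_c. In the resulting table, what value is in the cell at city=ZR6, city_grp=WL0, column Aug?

Rows with city=ZR6, city_grp=WL0 and month=Aug: avg_temp_c values are 76.9, 51.1, 28.6, 0.1.
max(76.9, 51.1, 28.6, 0.1) = 76.9.

76.9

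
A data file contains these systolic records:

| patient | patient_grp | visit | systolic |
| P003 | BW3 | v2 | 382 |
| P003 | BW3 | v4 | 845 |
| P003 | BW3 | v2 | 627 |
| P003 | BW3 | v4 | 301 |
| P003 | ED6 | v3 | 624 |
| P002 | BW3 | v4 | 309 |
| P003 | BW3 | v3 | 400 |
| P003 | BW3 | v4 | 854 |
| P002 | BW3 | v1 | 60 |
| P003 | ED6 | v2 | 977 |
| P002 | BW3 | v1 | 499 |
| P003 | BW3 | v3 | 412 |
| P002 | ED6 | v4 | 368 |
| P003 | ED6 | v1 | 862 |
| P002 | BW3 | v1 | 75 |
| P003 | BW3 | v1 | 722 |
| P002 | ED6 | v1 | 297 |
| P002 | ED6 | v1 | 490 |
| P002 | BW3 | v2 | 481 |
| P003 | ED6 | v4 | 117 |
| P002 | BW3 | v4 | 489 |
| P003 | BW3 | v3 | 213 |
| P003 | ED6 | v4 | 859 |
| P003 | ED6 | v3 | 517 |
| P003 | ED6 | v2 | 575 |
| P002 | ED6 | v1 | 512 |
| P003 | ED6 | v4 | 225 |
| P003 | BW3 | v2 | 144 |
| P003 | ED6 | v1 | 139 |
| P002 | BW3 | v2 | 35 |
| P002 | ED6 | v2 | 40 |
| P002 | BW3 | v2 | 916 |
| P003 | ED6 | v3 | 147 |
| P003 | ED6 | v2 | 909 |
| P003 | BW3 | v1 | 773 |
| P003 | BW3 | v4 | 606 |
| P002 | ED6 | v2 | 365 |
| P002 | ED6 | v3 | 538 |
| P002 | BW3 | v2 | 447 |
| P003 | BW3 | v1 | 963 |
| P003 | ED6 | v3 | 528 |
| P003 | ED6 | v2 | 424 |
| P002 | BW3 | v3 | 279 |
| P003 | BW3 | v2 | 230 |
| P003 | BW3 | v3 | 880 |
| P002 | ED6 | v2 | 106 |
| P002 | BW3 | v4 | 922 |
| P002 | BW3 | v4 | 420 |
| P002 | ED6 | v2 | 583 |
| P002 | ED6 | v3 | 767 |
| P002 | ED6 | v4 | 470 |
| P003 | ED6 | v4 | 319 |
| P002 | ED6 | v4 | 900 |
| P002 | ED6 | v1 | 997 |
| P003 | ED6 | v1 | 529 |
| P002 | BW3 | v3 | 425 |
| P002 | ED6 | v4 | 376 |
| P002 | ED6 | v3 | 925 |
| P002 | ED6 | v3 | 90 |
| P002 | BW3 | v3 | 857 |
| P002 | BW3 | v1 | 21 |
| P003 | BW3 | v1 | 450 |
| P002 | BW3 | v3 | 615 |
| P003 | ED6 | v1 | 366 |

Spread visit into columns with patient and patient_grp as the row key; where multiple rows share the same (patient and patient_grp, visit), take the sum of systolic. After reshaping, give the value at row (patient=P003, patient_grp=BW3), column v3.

1905

Rows with patient=P003, patient_grp=BW3 and visit=v3: systolic values are 400, 412, 213, 880.
400 + 412 + 213 + 880 = 1905.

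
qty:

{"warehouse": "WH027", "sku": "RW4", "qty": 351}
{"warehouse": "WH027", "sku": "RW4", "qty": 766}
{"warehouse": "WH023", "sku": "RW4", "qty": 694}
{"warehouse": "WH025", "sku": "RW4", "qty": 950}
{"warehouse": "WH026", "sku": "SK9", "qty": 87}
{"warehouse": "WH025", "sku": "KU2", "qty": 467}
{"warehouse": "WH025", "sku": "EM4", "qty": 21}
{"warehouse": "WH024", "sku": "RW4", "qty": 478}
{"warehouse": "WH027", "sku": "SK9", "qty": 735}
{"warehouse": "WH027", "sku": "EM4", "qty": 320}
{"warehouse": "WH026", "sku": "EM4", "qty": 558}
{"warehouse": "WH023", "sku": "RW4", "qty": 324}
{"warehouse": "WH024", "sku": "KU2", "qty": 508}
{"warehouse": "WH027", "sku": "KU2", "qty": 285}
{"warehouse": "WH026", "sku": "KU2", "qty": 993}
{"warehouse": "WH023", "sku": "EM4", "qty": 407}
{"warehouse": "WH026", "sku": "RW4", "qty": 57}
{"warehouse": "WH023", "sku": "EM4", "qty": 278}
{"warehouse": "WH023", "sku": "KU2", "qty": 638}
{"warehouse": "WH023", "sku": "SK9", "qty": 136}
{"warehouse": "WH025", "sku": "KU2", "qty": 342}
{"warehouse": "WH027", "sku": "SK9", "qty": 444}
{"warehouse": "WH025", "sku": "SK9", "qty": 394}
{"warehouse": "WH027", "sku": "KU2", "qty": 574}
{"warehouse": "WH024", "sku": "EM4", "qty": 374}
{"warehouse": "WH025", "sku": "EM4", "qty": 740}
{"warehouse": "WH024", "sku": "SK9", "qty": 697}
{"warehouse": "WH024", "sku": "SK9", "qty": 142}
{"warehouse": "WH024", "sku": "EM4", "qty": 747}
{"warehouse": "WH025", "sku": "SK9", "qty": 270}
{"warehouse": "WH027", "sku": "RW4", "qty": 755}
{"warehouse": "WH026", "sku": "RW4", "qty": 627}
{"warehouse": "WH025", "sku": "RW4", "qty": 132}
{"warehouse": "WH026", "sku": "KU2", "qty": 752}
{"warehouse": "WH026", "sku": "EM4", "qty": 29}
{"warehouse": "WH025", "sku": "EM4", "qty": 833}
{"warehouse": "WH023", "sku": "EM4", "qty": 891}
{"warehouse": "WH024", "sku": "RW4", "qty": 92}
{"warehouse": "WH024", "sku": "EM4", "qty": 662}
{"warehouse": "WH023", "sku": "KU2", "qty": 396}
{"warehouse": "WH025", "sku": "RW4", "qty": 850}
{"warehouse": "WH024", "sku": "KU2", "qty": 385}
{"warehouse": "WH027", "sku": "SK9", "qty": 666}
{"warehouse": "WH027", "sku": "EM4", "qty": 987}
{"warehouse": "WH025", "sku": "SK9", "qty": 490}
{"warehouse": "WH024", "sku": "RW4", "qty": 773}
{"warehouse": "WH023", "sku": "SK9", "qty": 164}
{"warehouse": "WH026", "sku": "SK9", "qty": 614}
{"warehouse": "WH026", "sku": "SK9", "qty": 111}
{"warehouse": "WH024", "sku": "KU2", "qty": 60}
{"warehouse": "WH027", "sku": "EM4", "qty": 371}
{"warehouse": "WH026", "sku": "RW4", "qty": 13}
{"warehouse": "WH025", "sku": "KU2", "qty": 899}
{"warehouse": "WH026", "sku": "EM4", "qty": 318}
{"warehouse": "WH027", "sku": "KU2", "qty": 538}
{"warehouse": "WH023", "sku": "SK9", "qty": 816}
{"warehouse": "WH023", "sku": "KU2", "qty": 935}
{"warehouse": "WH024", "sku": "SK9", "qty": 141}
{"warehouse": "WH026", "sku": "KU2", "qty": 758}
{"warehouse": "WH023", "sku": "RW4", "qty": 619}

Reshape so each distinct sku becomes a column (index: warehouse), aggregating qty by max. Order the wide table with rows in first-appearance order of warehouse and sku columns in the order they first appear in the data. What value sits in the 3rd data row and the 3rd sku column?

899

With rows in first-appearance order of warehouse, row 3 is warehouse=WH025. sku columns in first-appearance order: RW4, SK9, KU2, EM4; column 3 is KU2.
Long rows with warehouse=WH025, sku=KU2: max(467, 342, 899) = 899.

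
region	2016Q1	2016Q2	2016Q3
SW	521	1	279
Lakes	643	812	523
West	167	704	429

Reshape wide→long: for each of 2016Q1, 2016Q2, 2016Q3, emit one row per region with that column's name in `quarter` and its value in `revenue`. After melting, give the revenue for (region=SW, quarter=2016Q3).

Unpivoting turns each (region, wide-column) pair into one long row.
The wide cell at row SW, column 2016Q3 holds 279, so the long row (SW, 2016Q3) has revenue=279.

279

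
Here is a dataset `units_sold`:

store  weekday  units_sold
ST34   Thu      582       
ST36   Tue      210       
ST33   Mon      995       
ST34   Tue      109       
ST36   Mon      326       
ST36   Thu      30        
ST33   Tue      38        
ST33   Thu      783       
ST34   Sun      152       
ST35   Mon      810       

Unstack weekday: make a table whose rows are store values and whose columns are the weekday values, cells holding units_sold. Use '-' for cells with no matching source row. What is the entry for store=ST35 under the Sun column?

No long-format row has store=ST35 and weekday=Sun, so the cell is -.

-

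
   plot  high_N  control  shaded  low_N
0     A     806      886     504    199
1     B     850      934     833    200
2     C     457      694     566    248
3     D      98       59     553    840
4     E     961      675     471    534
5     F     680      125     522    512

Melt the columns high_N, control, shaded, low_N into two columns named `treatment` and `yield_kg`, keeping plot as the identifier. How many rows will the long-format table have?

24

6 plot values × 4 melted columns = 24 rows.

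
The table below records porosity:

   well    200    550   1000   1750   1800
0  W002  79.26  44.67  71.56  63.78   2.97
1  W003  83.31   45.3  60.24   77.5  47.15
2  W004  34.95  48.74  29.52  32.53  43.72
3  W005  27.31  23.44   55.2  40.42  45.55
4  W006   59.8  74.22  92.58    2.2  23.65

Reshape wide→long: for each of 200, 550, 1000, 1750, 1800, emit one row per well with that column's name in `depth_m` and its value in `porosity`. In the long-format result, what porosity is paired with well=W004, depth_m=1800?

43.72

Unpivoting turns each (well, wide-column) pair into one long row.
The wide cell at row W004, column 1800 holds 43.72, so the long row (W004, 1800) has porosity=43.72.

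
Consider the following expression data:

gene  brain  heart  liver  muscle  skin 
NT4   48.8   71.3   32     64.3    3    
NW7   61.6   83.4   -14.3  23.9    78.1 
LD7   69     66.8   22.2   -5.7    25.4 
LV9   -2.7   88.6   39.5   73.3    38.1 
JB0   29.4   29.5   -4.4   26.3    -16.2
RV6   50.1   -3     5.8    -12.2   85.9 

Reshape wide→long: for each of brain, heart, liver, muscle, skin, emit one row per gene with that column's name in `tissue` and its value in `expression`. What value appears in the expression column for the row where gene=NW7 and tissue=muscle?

23.9

Unpivoting turns each (gene, wide-column) pair into one long row.
The wide cell at row NW7, column muscle holds 23.9, so the long row (NW7, muscle) has expression=23.9.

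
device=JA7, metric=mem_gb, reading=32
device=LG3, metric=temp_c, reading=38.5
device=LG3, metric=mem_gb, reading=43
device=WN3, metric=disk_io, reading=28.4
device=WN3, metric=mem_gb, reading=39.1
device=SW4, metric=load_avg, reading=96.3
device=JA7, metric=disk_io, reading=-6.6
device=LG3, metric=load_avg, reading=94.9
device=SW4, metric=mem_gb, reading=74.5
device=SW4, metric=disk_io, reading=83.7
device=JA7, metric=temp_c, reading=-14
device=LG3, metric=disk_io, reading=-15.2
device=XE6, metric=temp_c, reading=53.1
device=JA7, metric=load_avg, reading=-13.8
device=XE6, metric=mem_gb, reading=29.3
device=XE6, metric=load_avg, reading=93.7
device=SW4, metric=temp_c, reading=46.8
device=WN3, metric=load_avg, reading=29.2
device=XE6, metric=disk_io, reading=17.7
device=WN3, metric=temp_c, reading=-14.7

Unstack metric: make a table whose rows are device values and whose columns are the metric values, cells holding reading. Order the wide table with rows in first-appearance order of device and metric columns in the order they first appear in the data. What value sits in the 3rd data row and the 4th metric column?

29.2

With rows in first-appearance order of device, row 3 is device=WN3. metric columns in first-appearance order: mem_gb, temp_c, disk_io, load_avg; column 4 is load_avg.
Long rows with device=WN3, metric=load_avg: reading = 29.2.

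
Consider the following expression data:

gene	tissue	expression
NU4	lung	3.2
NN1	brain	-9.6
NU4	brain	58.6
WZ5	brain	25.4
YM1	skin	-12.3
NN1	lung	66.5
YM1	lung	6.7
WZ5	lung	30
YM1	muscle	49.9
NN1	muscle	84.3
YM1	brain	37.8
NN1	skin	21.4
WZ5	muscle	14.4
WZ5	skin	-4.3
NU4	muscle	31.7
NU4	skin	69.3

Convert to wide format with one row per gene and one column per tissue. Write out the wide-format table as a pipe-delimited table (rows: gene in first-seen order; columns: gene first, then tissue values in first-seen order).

Columns: gene plus the 4 distinct tissue values (lung, brain, skin, muscle).
For example, row NU4 column lung takes expression=3.2 from the long row (NU4, lung).

| gene | lung | brain | skin | muscle |
| NU4 | 3.2 | 58.6 | 69.3 | 31.7 |
| NN1 | 66.5 | -9.6 | 21.4 | 84.3 |
| WZ5 | 30 | 25.4 | -4.3 | 14.4 |
| YM1 | 6.7 | 37.8 | -12.3 | 49.9 |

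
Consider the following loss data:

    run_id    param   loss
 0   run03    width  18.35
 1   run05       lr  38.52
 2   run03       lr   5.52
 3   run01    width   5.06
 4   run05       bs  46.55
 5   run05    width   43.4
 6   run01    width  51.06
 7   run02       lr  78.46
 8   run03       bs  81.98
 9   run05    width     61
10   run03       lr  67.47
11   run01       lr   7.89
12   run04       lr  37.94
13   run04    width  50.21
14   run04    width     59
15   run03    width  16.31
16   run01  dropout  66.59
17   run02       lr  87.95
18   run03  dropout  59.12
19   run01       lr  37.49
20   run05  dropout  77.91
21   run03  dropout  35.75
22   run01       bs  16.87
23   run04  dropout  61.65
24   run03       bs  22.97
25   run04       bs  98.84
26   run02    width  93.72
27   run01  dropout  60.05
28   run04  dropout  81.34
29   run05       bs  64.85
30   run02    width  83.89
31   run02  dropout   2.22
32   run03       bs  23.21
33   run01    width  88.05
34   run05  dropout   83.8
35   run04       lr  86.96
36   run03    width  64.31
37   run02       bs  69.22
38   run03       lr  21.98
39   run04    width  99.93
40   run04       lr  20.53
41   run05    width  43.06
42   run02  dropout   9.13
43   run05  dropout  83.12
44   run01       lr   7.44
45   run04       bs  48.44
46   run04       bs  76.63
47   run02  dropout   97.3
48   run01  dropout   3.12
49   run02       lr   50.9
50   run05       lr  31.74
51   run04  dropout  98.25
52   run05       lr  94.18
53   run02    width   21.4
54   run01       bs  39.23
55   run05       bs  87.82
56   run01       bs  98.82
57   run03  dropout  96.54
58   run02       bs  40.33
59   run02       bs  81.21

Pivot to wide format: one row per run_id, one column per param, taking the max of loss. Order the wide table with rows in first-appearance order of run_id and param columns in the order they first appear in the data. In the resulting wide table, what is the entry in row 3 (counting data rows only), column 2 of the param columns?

With rows in first-appearance order of run_id, row 3 is run_id=run01. param columns in first-appearance order: width, lr, bs, dropout; column 2 is lr.
Long rows with run_id=run01, param=lr: max(7.89, 37.49, 7.44) = 37.49.

37.49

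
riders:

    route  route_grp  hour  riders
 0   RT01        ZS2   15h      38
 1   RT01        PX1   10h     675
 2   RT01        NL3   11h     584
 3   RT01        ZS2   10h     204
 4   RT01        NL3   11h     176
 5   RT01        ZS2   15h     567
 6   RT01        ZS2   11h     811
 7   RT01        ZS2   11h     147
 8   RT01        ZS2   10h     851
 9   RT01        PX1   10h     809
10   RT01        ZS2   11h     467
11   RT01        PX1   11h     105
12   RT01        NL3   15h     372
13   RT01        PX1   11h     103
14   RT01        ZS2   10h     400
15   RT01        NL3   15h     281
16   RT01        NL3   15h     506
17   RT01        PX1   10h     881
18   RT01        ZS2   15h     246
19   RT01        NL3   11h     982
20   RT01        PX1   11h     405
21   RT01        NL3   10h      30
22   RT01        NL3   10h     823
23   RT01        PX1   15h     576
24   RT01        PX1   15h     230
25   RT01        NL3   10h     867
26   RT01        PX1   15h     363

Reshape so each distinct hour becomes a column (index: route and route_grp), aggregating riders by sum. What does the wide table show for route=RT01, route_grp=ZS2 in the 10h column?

Rows with route=RT01, route_grp=ZS2 and hour=10h: riders values are 204, 851, 400.
204 + 851 + 400 = 1455.

1455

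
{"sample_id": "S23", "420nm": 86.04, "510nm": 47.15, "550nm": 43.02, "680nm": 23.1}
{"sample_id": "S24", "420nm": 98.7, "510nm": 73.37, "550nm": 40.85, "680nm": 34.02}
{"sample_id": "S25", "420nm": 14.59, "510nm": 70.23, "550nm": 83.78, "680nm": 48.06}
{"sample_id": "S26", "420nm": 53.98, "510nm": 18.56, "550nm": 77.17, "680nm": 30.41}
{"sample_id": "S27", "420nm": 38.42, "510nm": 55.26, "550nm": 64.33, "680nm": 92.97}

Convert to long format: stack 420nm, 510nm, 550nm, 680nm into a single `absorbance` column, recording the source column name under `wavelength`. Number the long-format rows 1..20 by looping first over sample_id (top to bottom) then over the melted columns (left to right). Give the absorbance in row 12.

20 rows total (5 × 4). Row 12: index ⌊(12-1)/4⌋ = 2 into sample_id → S25; (12-1) mod 4 = 3 into the melted columns → 680nm.
So row 12 is (S25, 680nm, 48.06); absorbance = 48.06.

48.06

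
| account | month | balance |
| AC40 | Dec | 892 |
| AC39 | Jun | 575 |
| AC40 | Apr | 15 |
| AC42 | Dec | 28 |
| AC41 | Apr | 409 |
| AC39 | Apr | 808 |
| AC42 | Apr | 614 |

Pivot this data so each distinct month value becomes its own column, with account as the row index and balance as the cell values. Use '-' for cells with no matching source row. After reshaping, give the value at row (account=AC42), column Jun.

-

No long-format row has account=AC42 and month=Jun, so the cell is -.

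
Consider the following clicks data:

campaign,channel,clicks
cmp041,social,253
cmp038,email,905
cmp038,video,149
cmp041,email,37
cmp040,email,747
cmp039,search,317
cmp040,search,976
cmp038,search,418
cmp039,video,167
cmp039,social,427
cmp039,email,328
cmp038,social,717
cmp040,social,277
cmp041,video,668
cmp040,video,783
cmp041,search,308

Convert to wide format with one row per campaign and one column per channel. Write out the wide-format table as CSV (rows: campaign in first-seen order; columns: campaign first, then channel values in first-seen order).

campaign,social,email,video,search
cmp041,253,37,668,308
cmp038,717,905,149,418
cmp040,277,747,783,976
cmp039,427,328,167,317

Columns: campaign plus the 4 distinct channel values (social, email, video, search).
For example, row cmp041 column social takes clicks=253 from the long row (cmp041, social).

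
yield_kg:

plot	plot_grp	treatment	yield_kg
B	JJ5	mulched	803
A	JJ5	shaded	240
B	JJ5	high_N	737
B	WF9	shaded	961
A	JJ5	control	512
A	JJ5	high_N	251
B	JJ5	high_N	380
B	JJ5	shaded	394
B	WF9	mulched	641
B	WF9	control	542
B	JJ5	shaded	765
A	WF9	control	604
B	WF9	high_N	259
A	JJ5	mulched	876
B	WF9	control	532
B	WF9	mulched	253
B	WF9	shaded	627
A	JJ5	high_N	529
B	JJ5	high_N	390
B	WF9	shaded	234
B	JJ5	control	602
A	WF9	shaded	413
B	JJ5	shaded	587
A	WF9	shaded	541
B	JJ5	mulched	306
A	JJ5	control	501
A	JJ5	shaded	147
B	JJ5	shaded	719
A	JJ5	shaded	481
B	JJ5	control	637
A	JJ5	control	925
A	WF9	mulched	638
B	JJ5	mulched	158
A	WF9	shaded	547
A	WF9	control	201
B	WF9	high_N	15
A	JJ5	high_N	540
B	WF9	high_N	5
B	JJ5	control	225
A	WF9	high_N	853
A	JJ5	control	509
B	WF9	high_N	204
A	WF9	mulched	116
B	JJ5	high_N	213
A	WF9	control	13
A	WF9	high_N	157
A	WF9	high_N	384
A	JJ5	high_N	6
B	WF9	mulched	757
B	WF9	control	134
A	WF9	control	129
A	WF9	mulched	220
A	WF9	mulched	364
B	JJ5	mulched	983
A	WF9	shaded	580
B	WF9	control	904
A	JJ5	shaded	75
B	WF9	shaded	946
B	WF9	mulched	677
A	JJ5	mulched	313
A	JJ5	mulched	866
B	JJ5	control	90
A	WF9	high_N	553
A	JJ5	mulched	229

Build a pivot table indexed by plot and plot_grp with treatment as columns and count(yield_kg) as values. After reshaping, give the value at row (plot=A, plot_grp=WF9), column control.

Rows with plot=A, plot_grp=WF9 and treatment=control: yield_kg values are 604, 201, 13, 129.
4 rows match — count = 4.

4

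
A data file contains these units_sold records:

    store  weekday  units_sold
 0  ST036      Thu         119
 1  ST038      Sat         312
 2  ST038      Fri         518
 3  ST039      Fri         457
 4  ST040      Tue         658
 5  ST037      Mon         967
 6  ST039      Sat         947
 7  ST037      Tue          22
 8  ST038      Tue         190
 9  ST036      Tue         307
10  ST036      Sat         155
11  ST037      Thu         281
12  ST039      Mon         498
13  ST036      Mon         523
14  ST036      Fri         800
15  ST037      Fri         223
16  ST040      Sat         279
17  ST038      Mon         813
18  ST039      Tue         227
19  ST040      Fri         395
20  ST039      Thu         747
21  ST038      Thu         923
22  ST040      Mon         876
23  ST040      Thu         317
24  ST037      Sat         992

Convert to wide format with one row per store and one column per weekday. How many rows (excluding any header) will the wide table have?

5

5 distinct store values → 5 rows.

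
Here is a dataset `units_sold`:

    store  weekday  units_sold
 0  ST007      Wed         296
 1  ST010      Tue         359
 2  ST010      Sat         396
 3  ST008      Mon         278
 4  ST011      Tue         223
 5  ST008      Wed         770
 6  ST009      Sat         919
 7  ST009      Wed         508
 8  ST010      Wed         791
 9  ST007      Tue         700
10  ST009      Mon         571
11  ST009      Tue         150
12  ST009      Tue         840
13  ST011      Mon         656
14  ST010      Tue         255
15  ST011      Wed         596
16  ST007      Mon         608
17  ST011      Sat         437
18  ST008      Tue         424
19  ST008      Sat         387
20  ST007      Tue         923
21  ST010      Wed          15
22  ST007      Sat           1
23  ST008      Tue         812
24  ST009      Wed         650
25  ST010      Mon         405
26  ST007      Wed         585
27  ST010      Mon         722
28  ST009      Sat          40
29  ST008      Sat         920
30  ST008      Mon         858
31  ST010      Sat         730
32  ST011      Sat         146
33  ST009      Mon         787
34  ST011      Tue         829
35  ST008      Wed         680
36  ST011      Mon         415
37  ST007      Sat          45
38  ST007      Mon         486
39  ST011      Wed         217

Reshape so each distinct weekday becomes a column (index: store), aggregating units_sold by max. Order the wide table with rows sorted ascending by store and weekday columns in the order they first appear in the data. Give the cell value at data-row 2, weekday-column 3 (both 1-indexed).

920

With rows sorted ascending by store, row 2 is store=ST008. weekday columns in first-appearance order: Wed, Tue, Sat, Mon; column 3 is Sat.
Long rows with store=ST008, weekday=Sat: max(387, 920) = 920.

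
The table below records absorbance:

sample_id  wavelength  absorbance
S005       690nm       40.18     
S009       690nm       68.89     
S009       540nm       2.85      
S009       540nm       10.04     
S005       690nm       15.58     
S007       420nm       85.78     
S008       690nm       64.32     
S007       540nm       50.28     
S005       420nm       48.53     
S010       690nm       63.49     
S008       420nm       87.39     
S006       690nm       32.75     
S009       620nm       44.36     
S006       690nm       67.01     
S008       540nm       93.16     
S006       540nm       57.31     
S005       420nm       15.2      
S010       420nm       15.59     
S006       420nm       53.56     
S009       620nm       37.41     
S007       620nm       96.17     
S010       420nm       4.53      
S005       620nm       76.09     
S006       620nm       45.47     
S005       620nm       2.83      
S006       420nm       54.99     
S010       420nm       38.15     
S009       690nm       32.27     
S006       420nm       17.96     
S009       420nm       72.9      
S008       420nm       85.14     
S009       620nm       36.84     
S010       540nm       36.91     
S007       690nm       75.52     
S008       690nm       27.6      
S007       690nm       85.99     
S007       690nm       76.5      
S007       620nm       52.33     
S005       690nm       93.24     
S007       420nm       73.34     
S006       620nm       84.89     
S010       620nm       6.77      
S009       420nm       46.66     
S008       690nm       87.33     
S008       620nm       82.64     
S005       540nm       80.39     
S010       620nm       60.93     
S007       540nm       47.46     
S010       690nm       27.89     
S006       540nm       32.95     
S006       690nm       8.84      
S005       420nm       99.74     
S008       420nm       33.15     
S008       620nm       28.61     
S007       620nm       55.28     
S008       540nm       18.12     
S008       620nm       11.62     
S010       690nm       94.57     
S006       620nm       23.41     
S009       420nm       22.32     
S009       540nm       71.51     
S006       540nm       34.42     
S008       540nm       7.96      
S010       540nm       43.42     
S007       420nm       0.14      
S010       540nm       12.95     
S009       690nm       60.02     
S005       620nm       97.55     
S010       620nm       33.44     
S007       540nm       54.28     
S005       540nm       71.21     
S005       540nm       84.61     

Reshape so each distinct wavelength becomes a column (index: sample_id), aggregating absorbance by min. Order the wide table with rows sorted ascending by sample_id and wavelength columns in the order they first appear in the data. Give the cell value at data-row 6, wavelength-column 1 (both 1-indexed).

27.89

With rows sorted ascending by sample_id, row 6 is sample_id=S010. wavelength columns in first-appearance order: 690nm, 540nm, 420nm, 620nm; column 1 is 690nm.
Long rows with sample_id=S010, wavelength=690nm: min(63.49, 27.89, 94.57) = 27.89.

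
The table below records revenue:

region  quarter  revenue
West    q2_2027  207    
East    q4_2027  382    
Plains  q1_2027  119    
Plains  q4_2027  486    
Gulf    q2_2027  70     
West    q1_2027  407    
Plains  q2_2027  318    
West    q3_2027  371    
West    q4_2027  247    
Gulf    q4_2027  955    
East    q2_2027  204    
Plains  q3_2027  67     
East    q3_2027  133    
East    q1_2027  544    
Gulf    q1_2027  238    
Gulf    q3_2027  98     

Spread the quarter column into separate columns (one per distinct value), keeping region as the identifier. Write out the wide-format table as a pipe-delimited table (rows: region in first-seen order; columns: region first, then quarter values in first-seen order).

Columns: region plus the 4 distinct quarter values (q2_2027, q4_2027, q1_2027, q3_2027).
For example, row West column q2_2027 takes revenue=207 from the long row (West, q2_2027).

| region | q2_2027 | q4_2027 | q1_2027 | q3_2027 |
| West | 207 | 247 | 407 | 371 |
| East | 204 | 382 | 544 | 133 |
| Plains | 318 | 486 | 119 | 67 |
| Gulf | 70 | 955 | 238 | 98 |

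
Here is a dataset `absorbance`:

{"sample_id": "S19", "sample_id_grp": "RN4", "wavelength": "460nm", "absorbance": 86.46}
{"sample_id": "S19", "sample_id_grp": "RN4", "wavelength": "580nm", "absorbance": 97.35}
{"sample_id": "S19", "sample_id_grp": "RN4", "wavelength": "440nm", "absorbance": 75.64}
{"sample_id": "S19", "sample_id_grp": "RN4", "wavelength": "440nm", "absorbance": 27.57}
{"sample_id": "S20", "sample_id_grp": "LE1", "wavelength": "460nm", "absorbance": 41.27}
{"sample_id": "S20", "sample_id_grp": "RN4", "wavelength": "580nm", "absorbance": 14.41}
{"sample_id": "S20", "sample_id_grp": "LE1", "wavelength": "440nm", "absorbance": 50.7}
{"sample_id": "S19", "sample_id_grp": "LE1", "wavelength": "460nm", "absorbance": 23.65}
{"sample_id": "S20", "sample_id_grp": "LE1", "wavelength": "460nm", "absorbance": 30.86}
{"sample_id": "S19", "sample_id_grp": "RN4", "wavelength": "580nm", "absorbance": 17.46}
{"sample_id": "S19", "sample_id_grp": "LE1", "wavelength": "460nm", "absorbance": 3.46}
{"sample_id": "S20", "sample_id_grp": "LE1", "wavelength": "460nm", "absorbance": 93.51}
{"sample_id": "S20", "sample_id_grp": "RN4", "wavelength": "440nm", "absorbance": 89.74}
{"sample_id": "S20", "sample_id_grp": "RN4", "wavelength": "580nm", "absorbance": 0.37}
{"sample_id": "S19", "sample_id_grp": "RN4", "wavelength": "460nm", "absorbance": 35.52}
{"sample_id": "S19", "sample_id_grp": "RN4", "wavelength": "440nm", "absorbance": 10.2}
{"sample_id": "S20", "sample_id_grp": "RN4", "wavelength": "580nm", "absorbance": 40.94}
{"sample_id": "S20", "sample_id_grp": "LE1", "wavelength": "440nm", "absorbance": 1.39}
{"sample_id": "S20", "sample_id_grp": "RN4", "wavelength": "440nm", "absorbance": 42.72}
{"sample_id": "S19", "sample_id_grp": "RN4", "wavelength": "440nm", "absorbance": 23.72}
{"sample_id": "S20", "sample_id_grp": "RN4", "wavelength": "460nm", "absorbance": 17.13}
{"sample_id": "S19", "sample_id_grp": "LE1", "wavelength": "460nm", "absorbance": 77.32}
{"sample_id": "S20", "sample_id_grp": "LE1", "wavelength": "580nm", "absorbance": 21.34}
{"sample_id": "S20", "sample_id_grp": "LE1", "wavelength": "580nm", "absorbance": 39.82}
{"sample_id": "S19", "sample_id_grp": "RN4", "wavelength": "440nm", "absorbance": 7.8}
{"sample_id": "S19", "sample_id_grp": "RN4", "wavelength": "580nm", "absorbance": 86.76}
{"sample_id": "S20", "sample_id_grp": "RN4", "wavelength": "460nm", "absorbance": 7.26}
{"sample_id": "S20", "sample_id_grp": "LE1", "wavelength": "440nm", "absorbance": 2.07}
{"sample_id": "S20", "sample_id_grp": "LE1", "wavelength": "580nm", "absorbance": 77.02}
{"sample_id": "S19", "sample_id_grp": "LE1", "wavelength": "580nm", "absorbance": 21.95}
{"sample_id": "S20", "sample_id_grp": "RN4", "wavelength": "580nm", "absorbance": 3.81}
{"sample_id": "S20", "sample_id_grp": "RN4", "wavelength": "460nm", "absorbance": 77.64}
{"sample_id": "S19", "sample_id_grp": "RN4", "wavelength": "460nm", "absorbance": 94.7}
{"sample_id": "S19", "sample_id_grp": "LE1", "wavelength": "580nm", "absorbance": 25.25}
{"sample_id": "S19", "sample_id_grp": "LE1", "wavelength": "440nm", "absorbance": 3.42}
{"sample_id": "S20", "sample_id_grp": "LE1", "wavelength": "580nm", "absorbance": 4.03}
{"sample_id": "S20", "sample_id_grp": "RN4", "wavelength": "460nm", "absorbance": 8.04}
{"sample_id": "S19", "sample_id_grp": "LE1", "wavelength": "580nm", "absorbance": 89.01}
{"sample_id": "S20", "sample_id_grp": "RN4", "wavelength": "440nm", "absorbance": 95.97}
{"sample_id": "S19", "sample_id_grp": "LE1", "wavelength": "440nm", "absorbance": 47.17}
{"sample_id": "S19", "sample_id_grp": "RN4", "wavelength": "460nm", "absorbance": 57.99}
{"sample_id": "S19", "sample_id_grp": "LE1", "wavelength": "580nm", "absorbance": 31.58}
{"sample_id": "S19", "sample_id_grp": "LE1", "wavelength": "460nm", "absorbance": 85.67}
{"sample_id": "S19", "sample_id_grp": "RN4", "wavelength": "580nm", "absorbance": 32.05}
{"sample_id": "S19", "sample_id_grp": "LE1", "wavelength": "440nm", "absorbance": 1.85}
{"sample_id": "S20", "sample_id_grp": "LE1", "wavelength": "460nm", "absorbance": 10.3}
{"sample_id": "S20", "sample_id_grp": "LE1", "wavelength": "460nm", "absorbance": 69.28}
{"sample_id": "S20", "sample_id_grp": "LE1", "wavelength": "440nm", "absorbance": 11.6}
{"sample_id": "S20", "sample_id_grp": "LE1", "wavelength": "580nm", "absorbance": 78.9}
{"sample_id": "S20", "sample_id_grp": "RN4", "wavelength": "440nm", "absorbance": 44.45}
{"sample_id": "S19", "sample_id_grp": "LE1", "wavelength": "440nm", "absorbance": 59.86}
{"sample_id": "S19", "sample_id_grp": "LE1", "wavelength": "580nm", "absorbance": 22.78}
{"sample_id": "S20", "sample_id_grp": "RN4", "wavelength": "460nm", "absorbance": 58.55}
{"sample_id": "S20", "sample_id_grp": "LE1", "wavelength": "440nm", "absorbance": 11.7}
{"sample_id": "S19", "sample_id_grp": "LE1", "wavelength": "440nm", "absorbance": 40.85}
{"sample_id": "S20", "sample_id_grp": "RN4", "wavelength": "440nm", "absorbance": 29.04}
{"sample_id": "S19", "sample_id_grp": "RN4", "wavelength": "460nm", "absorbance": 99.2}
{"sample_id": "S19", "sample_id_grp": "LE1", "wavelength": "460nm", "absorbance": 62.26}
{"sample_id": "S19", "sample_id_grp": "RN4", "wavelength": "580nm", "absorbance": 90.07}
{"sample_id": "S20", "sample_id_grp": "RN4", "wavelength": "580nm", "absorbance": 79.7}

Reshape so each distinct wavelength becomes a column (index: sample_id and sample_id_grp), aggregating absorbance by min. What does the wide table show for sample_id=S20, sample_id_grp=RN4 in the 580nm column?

0.37

Rows with sample_id=S20, sample_id_grp=RN4 and wavelength=580nm: absorbance values are 14.41, 0.37, 40.94, 3.81, 79.7.
min(14.41, 0.37, 40.94, 3.81, 79.7) = 0.37.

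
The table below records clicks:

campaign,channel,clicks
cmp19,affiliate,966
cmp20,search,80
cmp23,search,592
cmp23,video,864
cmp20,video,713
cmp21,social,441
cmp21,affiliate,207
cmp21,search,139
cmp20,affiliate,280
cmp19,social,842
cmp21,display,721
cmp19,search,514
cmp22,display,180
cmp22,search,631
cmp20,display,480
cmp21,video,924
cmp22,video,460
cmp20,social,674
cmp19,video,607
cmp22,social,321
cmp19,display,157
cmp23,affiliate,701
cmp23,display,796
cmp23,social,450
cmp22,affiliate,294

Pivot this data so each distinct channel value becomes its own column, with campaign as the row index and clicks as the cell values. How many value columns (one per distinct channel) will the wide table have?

5 distinct channel values: affiliate, display, search, video, social.

5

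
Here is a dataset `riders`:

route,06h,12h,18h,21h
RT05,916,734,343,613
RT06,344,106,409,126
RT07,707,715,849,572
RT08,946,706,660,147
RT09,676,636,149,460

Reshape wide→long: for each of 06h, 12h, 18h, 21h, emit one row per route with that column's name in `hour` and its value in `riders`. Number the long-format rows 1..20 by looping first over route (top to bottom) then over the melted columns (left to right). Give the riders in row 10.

715

20 rows total (5 × 4). Row 10: index ⌊(10-1)/4⌋ = 2 into route → RT07; (10-1) mod 4 = 1 into the melted columns → 12h.
So row 10 is (RT07, 12h, 715); riders = 715.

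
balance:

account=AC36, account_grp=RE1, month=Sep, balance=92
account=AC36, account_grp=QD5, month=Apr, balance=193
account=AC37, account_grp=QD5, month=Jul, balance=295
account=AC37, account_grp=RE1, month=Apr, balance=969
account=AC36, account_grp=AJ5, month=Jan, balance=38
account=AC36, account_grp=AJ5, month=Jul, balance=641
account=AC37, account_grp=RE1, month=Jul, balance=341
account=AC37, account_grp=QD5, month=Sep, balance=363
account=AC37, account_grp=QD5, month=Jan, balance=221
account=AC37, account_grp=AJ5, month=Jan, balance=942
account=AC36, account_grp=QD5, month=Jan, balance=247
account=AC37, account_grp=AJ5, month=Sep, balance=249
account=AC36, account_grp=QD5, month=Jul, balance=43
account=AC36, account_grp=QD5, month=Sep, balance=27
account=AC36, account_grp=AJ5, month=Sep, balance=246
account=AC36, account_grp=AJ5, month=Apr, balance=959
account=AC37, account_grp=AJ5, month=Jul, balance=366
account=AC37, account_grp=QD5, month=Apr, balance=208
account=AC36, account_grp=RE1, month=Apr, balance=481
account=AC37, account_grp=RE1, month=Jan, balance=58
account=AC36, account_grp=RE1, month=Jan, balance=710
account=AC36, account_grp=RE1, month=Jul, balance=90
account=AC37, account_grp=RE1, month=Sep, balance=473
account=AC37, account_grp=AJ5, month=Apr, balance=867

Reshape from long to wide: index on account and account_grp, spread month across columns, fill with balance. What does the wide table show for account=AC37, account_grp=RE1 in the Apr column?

Wide layout: rows indexed by account and account_grp, columns are the 4 distinct month values (Sep, Apr, Jul, Jan).
Cell (account=AC37, account_grp=RE1, month=Apr) draws from the long row where account=AC37, account_grp=RE1 and month=Apr, which has balance=969.

969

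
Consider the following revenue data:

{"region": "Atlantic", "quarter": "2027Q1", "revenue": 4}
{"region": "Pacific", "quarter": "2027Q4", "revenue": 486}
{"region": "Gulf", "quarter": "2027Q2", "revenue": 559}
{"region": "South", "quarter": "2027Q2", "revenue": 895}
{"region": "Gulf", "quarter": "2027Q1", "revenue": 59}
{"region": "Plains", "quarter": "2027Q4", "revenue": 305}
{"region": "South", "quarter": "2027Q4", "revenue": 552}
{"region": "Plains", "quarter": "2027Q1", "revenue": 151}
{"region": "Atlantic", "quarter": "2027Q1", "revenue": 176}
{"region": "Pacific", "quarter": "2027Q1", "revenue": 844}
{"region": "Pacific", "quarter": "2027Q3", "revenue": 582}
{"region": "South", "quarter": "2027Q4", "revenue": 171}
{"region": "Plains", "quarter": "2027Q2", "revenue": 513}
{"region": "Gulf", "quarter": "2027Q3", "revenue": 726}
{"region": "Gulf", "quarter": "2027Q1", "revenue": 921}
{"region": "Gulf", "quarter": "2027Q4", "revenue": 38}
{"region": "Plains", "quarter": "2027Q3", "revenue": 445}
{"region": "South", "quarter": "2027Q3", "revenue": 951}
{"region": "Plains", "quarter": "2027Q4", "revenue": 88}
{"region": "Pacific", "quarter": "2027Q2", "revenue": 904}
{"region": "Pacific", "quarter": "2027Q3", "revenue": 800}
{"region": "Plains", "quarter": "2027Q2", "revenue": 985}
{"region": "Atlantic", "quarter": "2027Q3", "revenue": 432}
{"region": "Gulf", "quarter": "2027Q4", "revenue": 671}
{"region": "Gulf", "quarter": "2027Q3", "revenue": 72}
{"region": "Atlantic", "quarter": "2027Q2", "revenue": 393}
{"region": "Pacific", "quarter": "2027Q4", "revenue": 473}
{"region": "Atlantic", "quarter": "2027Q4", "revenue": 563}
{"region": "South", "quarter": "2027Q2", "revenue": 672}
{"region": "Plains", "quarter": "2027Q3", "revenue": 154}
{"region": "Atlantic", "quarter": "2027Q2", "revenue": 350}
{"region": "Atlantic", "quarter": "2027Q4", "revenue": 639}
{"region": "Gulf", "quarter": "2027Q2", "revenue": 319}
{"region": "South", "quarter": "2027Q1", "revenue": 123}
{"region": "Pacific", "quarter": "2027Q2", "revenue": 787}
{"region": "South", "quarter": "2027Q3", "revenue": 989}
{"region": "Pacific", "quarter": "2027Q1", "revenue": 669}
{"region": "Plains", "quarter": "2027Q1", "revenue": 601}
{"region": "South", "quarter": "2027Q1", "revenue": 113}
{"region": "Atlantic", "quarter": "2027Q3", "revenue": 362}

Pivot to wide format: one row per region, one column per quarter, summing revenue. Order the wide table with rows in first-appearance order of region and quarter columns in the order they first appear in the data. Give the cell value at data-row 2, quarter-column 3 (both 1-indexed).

With rows in first-appearance order of region, row 2 is region=Pacific. quarter columns in first-appearance order: 2027Q1, 2027Q4, 2027Q2, 2027Q3; column 3 is 2027Q2.
Long rows with region=Pacific, quarter=2027Q2: 904 + 787 = 1691.

1691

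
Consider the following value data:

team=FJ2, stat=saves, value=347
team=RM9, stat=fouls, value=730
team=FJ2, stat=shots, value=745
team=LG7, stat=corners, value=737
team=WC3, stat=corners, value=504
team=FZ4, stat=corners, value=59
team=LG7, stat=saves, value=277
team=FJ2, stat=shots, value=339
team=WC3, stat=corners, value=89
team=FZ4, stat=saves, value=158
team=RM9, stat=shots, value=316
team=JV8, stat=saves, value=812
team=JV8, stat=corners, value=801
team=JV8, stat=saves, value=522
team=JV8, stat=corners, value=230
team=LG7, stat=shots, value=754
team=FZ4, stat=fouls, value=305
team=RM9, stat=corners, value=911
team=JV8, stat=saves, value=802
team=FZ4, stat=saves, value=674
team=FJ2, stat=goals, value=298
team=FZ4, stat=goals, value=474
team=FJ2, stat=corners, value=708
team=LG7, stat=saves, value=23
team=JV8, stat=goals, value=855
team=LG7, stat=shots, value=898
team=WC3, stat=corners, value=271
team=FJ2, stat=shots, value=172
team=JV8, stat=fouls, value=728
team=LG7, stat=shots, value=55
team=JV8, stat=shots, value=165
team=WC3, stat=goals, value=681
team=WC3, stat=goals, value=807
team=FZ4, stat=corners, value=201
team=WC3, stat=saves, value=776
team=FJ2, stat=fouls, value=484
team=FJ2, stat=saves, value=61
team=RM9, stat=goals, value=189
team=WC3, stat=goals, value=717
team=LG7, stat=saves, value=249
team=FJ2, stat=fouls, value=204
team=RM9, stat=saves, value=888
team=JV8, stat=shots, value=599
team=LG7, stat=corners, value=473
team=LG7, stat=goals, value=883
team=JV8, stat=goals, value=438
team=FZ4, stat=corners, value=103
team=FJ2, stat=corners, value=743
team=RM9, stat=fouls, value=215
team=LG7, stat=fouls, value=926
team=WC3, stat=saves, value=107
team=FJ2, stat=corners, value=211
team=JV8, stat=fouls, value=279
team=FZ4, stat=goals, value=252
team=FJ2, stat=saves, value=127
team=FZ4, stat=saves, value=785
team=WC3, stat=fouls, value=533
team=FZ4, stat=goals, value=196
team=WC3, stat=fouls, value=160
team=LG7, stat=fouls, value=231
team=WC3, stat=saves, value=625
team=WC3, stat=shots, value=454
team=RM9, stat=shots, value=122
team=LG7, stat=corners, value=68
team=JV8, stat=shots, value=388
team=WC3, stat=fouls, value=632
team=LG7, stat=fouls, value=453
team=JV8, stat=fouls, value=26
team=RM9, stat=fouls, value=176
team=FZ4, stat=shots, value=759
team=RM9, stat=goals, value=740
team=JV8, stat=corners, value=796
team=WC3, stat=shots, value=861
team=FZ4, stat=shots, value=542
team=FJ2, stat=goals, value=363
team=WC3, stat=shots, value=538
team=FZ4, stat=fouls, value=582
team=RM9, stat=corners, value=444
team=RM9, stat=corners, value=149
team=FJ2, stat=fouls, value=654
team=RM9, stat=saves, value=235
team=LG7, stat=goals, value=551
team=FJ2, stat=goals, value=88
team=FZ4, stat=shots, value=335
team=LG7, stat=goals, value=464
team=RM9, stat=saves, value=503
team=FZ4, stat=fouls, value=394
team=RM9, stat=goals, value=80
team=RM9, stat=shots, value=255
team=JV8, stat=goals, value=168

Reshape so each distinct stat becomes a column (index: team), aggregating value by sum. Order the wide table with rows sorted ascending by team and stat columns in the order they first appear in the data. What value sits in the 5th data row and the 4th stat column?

With rows sorted ascending by team, row 5 is team=RM9. stat columns in first-appearance order: saves, fouls, shots, corners, goals; column 4 is corners.
Long rows with team=RM9, stat=corners: 911 + 444 + 149 = 1504.

1504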